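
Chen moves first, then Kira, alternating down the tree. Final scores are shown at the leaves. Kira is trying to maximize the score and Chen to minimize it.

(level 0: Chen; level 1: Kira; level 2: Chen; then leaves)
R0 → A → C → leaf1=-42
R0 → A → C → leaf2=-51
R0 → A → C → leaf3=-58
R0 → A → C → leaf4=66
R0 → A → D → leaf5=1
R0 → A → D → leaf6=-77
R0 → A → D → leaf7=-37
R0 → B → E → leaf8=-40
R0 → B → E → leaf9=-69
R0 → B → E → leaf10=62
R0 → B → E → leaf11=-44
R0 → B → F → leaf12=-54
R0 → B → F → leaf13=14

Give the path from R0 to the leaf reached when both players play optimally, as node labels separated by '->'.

C (Chen): min(-42, -51, -58, 66) = -58
D (Chen): min(1, -77, -37) = -77
A (Kira): max(-58, -77) = -58
E (Chen): min(-40, -69, 62, -44) = -69
F (Chen): min(-54, 14) = -54
B (Kira): max(-69, -54) = -54
R0 (Chen): min(-58, -54) = -58
At R0, Chen picks A (lowest: -58).
At A, Kira picks C (highest: -58).
At C, Chen picks leaf3 (lowest: -58).
Terminal value -58.

R0 -> A -> C -> leaf3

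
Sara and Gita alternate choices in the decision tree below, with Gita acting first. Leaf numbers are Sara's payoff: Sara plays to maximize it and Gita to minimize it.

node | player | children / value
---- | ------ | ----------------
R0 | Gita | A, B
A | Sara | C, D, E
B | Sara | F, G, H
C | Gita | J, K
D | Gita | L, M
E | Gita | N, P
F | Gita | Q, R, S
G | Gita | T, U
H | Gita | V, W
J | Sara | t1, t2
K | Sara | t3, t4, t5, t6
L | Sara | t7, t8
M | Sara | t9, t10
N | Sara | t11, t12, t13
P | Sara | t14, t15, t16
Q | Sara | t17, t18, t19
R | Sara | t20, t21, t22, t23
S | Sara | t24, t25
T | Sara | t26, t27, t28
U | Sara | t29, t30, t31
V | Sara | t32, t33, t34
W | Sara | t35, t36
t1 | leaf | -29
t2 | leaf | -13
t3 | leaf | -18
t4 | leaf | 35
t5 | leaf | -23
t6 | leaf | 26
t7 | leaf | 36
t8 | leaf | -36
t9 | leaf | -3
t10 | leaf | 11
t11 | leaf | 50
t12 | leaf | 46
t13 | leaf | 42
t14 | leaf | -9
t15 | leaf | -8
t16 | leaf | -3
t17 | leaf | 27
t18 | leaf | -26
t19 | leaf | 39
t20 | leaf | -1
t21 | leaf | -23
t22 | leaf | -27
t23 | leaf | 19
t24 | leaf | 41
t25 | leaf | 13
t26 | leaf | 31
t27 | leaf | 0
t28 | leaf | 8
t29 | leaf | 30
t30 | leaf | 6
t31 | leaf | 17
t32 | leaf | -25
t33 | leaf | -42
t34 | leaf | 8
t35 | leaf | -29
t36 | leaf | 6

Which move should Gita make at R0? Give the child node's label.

A

J (Sara): max(-29, -13) = -13
K (Sara): max(-18, 35, -23, 26) = 35
C (Gita): min(-13, 35) = -13
L (Sara): max(36, -36) = 36
M (Sara): max(-3, 11) = 11
D (Gita): min(36, 11) = 11
N (Sara): max(50, 46, 42) = 50
P (Sara): max(-9, -8, -3) = -3
E (Gita): min(50, -3) = -3
A (Sara): max(-13, 11, -3) = 11
Q (Sara): max(27, -26, 39) = 39
R (Sara): max(-1, -23, -27, 19) = 19
S (Sara): max(41, 13) = 41
F (Gita): min(39, 19, 41) = 19
T (Sara): max(31, 0, 8) = 31
U (Sara): max(30, 6, 17) = 30
G (Gita): min(31, 30) = 30
V (Sara): max(-25, -42, 8) = 8
W (Sara): max(-29, 6) = 6
H (Gita): min(8, 6) = 6
B (Sara): max(19, 30, 6) = 30
R0 (Gita): min(11, 30) = 11
Gita at R0 wants the lowest of {A=11, B=30}, so chooses A.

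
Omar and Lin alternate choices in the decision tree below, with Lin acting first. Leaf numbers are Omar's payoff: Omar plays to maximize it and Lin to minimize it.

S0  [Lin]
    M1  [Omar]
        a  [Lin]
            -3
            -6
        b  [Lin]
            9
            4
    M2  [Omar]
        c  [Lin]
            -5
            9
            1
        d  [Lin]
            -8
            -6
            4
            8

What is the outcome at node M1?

a (Lin): min(-3, -6) = -6
b (Lin): min(9, 4) = 4
M1 (Omar): max(-6, 4) = 4

4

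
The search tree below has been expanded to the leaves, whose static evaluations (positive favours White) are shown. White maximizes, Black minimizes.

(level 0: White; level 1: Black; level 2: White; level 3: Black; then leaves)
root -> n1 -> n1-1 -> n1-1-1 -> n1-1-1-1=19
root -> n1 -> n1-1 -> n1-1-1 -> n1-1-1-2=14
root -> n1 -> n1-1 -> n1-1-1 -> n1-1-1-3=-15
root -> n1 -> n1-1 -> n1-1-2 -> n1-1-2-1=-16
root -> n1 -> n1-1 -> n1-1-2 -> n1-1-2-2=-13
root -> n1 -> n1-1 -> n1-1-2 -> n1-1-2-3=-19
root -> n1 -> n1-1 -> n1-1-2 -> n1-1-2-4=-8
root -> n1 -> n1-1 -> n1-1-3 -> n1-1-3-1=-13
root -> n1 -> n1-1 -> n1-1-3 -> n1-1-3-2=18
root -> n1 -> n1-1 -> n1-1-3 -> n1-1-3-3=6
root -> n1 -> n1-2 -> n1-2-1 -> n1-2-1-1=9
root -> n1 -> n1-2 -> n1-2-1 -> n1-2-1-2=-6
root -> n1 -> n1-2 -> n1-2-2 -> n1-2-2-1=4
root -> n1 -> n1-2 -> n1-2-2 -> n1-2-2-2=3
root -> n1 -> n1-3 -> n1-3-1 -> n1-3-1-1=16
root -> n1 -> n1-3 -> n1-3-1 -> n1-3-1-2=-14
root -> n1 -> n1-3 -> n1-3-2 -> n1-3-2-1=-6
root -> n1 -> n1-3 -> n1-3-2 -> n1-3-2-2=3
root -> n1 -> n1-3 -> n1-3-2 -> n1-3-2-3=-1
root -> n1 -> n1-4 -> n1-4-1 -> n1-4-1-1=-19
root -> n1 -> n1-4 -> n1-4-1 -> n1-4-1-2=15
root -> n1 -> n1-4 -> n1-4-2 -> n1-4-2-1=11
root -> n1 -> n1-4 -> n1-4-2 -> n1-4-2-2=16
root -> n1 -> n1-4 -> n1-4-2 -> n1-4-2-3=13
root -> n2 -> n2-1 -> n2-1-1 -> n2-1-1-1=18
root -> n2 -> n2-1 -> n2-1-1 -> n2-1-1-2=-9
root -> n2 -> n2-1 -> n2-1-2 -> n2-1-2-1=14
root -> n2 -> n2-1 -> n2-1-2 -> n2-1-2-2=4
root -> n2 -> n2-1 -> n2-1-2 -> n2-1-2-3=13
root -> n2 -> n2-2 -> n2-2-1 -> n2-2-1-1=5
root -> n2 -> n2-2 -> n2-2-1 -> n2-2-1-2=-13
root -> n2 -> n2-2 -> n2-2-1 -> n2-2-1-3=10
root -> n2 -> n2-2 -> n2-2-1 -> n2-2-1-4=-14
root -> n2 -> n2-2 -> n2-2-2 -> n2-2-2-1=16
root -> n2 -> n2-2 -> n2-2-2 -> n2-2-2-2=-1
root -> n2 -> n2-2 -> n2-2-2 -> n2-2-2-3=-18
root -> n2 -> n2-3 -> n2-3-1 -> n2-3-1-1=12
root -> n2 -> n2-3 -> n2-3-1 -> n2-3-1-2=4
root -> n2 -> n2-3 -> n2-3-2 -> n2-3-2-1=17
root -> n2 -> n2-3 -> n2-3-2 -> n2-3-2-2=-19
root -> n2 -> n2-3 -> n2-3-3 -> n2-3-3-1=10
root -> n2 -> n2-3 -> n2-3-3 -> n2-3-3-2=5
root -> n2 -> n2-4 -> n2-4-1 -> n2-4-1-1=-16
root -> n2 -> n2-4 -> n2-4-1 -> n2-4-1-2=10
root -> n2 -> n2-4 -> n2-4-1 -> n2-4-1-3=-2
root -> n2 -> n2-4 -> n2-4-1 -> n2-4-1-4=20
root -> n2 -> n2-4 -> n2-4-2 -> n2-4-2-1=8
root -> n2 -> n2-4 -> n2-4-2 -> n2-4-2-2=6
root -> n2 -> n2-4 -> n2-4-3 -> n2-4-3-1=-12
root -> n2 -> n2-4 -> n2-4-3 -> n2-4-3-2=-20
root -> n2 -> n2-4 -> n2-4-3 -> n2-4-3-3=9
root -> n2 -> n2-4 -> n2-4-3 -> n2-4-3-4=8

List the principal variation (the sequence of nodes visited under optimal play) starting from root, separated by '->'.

root -> n1 -> n1-1 -> n1-1-3 -> n1-1-3-1

n1-1-1 (Black): min(19, 14, -15) = -15
n1-1-2 (Black): min(-16, -13, -19, -8) = -19
n1-1-3 (Black): min(-13, 18, 6) = -13
n1-1 (White): max(-15, -19, -13) = -13
n1-2-1 (Black): min(9, -6) = -6
n1-2-2 (Black): min(4, 3) = 3
n1-2 (White): max(-6, 3) = 3
n1-3-1 (Black): min(16, -14) = -14
n1-3-2 (Black): min(-6, 3, -1) = -6
n1-3 (White): max(-14, -6) = -6
n1-4-1 (Black): min(-19, 15) = -19
n1-4-2 (Black): min(11, 16, 13) = 11
n1-4 (White): max(-19, 11) = 11
n1 (Black): min(-13, 3, -6, 11) = -13
n2-1-1 (Black): min(18, -9) = -9
n2-1-2 (Black): min(14, 4, 13) = 4
n2-1 (White): max(-9, 4) = 4
n2-2-1 (Black): min(5, -13, 10, -14) = -14
n2-2-2 (Black): min(16, -1, -18) = -18
n2-2 (White): max(-14, -18) = -14
n2-3-1 (Black): min(12, 4) = 4
n2-3-2 (Black): min(17, -19) = -19
n2-3-3 (Black): min(10, 5) = 5
n2-3 (White): max(4, -19, 5) = 5
n2-4-1 (Black): min(-16, 10, -2, 20) = -16
n2-4-2 (Black): min(8, 6) = 6
n2-4-3 (Black): min(-12, -20, 9, 8) = -20
n2-4 (White): max(-16, 6, -20) = 6
n2 (Black): min(4, -14, 5, 6) = -14
root (White): max(-13, -14) = -13
At root, White picks n1 (highest: -13).
At n1, Black picks n1-1 (lowest: -13).
At n1-1, White picks n1-1-3 (highest: -13).
At n1-1-3, Black picks n1-1-3-1 (lowest: -13).
Terminal value -13.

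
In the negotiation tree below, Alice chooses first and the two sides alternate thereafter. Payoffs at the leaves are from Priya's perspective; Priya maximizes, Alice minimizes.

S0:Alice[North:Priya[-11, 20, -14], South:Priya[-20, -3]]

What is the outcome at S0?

-3

North (Priya): max(-11, 20, -14) = 20
South (Priya): max(-20, -3) = -3
S0 (Alice): min(20, -3) = -3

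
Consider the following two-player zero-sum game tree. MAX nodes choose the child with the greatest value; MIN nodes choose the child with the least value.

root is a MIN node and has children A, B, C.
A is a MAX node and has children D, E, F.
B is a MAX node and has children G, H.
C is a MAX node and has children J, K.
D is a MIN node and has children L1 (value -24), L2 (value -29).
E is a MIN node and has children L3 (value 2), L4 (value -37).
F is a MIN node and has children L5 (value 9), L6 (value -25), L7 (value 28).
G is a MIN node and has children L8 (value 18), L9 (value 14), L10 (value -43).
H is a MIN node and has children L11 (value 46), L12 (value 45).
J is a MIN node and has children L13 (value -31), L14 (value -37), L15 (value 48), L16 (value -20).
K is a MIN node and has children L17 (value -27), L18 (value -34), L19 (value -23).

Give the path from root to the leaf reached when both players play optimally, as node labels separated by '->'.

root -> C -> K -> L18

D (MIN): min(-24, -29) = -29
E (MIN): min(2, -37) = -37
F (MIN): min(9, -25, 28) = -25
A (MAX): max(-29, -37, -25) = -25
G (MIN): min(18, 14, -43) = -43
H (MIN): min(46, 45) = 45
B (MAX): max(-43, 45) = 45
J (MIN): min(-31, -37, 48, -20) = -37
K (MIN): min(-27, -34, -23) = -34
C (MAX): max(-37, -34) = -34
root (MIN): min(-25, 45, -34) = -34
At root, MIN picks C (lowest: -34).
At C, MAX picks K (highest: -34).
At K, MIN picks L18 (lowest: -34).
Terminal value -34.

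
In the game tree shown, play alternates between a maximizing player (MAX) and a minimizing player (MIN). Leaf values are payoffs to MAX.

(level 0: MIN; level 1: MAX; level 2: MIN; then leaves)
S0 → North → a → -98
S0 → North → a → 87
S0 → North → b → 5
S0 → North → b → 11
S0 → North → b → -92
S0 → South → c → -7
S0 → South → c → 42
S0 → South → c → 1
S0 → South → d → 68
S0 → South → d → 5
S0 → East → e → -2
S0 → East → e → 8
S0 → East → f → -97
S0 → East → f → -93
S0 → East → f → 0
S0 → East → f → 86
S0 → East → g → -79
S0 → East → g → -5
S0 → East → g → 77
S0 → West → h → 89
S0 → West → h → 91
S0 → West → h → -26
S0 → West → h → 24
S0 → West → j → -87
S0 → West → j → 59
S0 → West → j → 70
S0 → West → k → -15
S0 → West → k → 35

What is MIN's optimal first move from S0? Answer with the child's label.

a (MIN): min(-98, 87) = -98
b (MIN): min(5, 11, -92) = -92
North (MAX): max(-98, -92) = -92
c (MIN): min(-7, 42, 1) = -7
d (MIN): min(68, 5) = 5
South (MAX): max(-7, 5) = 5
e (MIN): min(-2, 8) = -2
f (MIN): min(-97, -93, 0, 86) = -97
g (MIN): min(-79, -5, 77) = -79
East (MAX): max(-2, -97, -79) = -2
h (MIN): min(89, 91, -26, 24) = -26
j (MIN): min(-87, 59, 70) = -87
k (MIN): min(-15, 35) = -15
West (MAX): max(-26, -87, -15) = -15
S0 (MIN): min(-92, 5, -2, -15) = -92
MIN at S0 wants the lowest of {North=-92, South=5, East=-2, West=-15}, so chooses North.

North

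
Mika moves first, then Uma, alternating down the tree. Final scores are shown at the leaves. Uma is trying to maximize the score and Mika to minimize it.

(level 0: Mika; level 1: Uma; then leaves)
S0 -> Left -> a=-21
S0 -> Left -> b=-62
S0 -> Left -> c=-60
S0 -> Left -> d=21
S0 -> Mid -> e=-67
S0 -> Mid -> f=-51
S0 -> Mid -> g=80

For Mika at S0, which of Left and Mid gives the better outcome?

Left (Uma): max(-21, -62, -60, 21) = 21
Mid (Uma): max(-67, -51, 80) = 80
Mika prefers the lower value; Left=21, Mid=80. Left is better since 21 < 80.

Left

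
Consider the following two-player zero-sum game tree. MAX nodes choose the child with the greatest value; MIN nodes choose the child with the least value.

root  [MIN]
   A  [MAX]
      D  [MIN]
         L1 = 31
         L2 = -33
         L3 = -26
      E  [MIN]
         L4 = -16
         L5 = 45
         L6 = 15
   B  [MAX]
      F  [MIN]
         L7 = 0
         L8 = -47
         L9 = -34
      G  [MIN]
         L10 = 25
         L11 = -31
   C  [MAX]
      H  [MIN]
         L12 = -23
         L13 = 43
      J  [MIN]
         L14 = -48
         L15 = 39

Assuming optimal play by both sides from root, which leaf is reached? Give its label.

L11

D (MIN): min(31, -33, -26) = -33
E (MIN): min(-16, 45, 15) = -16
A (MAX): max(-33, -16) = -16
F (MIN): min(0, -47, -34) = -47
G (MIN): min(25, -31) = -31
B (MAX): max(-47, -31) = -31
H (MIN): min(-23, 43) = -23
J (MIN): min(-48, 39) = -48
C (MAX): max(-23, -48) = -23
root (MIN): min(-16, -31, -23) = -31
At root, MIN picks B (lowest: -31).
At B, MAX picks G (highest: -31).
At G, MIN picks L11 (lowest: -31).
Terminal value -31.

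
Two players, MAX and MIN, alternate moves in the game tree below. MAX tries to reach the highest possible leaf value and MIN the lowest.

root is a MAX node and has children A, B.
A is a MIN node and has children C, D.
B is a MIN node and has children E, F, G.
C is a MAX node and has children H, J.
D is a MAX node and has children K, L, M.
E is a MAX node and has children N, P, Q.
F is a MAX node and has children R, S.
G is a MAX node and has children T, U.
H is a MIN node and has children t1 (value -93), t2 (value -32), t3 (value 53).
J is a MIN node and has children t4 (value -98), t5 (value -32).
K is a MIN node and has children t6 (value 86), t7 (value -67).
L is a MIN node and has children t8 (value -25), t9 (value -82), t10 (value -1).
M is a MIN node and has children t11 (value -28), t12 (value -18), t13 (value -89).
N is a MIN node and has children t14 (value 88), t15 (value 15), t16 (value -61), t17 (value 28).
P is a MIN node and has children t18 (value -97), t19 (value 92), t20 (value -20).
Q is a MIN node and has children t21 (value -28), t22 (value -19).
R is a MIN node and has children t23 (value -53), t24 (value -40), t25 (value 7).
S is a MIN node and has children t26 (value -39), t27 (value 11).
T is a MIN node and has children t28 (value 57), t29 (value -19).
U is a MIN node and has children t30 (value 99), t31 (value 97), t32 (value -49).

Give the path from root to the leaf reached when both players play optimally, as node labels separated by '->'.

root -> B -> F -> S -> t26

H (MIN): min(-93, -32, 53) = -93
J (MIN): min(-98, -32) = -98
C (MAX): max(-93, -98) = -93
K (MIN): min(86, -67) = -67
L (MIN): min(-25, -82, -1) = -82
M (MIN): min(-28, -18, -89) = -89
D (MAX): max(-67, -82, -89) = -67
A (MIN): min(-93, -67) = -93
N (MIN): min(88, 15, -61, 28) = -61
P (MIN): min(-97, 92, -20) = -97
Q (MIN): min(-28, -19) = -28
E (MAX): max(-61, -97, -28) = -28
R (MIN): min(-53, -40, 7) = -53
S (MIN): min(-39, 11) = -39
F (MAX): max(-53, -39) = -39
T (MIN): min(57, -19) = -19
U (MIN): min(99, 97, -49) = -49
G (MAX): max(-19, -49) = -19
B (MIN): min(-28, -39, -19) = -39
root (MAX): max(-93, -39) = -39
At root, MAX picks B (highest: -39).
At B, MIN picks F (lowest: -39).
At F, MAX picks S (highest: -39).
At S, MIN picks t26 (lowest: -39).
Terminal value -39.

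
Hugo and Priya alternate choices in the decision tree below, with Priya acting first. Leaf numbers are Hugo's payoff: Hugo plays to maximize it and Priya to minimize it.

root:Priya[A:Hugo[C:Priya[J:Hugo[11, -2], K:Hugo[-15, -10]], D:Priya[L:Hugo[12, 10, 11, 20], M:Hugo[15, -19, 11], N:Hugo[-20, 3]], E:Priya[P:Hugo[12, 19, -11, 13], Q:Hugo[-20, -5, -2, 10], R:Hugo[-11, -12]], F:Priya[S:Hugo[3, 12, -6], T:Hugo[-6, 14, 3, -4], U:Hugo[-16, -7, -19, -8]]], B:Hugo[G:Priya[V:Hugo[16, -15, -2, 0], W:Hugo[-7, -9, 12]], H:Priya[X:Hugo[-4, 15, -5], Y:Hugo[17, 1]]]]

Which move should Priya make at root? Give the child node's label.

J (Hugo): max(11, -2) = 11
K (Hugo): max(-15, -10) = -10
C (Priya): min(11, -10) = -10
L (Hugo): max(12, 10, 11, 20) = 20
M (Hugo): max(15, -19, 11) = 15
N (Hugo): max(-20, 3) = 3
D (Priya): min(20, 15, 3) = 3
P (Hugo): max(12, 19, -11, 13) = 19
Q (Hugo): max(-20, -5, -2, 10) = 10
R (Hugo): max(-11, -12) = -11
E (Priya): min(19, 10, -11) = -11
S (Hugo): max(3, 12, -6) = 12
T (Hugo): max(-6, 14, 3, -4) = 14
U (Hugo): max(-16, -7, -19, -8) = -7
F (Priya): min(12, 14, -7) = -7
A (Hugo): max(-10, 3, -11, -7) = 3
V (Hugo): max(16, -15, -2, 0) = 16
W (Hugo): max(-7, -9, 12) = 12
G (Priya): min(16, 12) = 12
X (Hugo): max(-4, 15, -5) = 15
Y (Hugo): max(17, 1) = 17
H (Priya): min(15, 17) = 15
B (Hugo): max(12, 15) = 15
root (Priya): min(3, 15) = 3
Priya at root wants the lowest of {A=3, B=15}, so chooses A.

A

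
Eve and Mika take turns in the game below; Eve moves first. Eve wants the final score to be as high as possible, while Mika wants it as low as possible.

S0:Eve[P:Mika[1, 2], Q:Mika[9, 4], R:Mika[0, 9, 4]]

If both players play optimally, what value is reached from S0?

4

P (Mika): min(1, 2) = 1
Q (Mika): min(9, 4) = 4
R (Mika): min(0, 9, 4) = 0
S0 (Eve): max(1, 4, 0) = 4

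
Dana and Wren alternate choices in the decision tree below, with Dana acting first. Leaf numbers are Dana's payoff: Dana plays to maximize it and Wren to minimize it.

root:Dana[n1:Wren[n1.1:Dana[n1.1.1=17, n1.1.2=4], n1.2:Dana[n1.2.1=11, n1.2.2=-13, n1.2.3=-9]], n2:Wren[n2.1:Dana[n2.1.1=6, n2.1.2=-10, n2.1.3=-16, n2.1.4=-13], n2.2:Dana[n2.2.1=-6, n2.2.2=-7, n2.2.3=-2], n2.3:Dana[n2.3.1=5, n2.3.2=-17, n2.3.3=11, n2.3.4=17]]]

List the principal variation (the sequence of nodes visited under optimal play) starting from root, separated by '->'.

n1.1 (Dana): max(17, 4) = 17
n1.2 (Dana): max(11, -13, -9) = 11
n1 (Wren): min(17, 11) = 11
n2.1 (Dana): max(6, -10, -16, -13) = 6
n2.2 (Dana): max(-6, -7, -2) = -2
n2.3 (Dana): max(5, -17, 11, 17) = 17
n2 (Wren): min(6, -2, 17) = -2
root (Dana): max(11, -2) = 11
At root, Dana picks n1 (highest: 11).
At n1, Wren picks n1.2 (lowest: 11).
At n1.2, Dana picks n1.2.1 (highest: 11).
Terminal value 11.

root -> n1 -> n1.2 -> n1.2.1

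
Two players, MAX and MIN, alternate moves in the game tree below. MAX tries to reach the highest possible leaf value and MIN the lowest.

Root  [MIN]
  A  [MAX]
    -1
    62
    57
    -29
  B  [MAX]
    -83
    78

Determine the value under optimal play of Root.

A (MAX): max(-1, 62, 57, -29) = 62
B (MAX): max(-83, 78) = 78
Root (MIN): min(62, 78) = 62

62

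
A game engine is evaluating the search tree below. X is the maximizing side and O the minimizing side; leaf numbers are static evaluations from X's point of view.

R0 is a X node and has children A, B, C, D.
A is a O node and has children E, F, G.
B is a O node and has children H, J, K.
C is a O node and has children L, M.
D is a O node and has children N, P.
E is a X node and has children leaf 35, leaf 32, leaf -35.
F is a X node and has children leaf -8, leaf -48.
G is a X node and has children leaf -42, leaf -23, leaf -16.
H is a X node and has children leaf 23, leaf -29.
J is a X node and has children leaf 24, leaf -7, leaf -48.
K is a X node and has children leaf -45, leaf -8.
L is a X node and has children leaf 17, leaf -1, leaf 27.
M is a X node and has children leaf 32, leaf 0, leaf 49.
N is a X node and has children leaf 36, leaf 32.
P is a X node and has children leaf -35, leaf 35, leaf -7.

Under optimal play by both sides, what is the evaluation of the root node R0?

35

E (X): max(35, 32, -35) = 35
F (X): max(-8, -48) = -8
G (X): max(-42, -23, -16) = -16
A (O): min(35, -8, -16) = -16
H (X): max(23, -29) = 23
J (X): max(24, -7, -48) = 24
K (X): max(-45, -8) = -8
B (O): min(23, 24, -8) = -8
L (X): max(17, -1, 27) = 27
M (X): max(32, 0, 49) = 49
C (O): min(27, 49) = 27
N (X): max(36, 32) = 36
P (X): max(-35, 35, -7) = 35
D (O): min(36, 35) = 35
R0 (X): max(-16, -8, 27, 35) = 35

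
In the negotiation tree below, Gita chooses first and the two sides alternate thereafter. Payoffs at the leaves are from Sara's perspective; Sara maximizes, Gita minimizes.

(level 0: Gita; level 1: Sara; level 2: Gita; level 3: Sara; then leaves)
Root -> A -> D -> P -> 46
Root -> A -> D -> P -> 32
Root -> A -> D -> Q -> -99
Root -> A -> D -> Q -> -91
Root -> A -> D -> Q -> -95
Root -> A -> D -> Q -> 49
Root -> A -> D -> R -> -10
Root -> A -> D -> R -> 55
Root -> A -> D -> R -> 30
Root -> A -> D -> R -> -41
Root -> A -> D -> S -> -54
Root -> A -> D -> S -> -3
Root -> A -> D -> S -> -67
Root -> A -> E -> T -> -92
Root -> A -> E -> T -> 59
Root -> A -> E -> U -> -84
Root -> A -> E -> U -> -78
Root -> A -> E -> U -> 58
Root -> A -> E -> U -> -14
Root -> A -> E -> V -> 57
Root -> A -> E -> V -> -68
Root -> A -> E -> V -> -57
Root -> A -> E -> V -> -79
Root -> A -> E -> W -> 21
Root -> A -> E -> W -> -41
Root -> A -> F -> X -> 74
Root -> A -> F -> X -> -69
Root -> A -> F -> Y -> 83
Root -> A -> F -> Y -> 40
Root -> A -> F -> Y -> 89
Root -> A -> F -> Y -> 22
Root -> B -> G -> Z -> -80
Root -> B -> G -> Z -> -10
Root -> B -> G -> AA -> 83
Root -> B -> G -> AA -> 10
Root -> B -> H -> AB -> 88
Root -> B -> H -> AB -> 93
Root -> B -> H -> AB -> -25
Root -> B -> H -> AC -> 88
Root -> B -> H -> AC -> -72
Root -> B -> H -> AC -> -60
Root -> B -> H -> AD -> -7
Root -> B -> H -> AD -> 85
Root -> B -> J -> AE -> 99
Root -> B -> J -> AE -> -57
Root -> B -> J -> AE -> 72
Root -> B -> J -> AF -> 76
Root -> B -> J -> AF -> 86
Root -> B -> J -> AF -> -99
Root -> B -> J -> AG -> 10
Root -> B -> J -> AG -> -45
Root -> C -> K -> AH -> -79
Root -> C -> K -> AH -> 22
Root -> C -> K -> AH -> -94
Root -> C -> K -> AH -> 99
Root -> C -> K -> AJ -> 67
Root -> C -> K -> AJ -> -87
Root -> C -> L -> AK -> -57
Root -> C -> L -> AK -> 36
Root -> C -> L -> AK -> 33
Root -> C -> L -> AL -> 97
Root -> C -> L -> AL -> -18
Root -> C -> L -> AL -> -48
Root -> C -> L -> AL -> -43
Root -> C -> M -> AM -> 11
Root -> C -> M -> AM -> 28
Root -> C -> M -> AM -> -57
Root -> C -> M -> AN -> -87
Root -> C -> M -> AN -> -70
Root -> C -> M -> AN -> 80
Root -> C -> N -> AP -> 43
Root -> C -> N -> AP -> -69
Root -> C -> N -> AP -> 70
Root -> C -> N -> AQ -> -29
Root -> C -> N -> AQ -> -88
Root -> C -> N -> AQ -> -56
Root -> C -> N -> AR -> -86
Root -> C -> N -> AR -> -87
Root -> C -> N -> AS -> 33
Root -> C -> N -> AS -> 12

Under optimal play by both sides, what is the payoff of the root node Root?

67

P (Sara): max(46, 32) = 46
Q (Sara): max(-99, -91, -95, 49) = 49
R (Sara): max(-10, 55, 30, -41) = 55
S (Sara): max(-54, -3, -67) = -3
D (Gita): min(46, 49, 55, -3) = -3
T (Sara): max(-92, 59) = 59
U (Sara): max(-84, -78, 58, -14) = 58
V (Sara): max(57, -68, -57, -79) = 57
W (Sara): max(21, -41) = 21
E (Gita): min(59, 58, 57, 21) = 21
X (Sara): max(74, -69) = 74
Y (Sara): max(83, 40, 89, 22) = 89
F (Gita): min(74, 89) = 74
A (Sara): max(-3, 21, 74) = 74
Z (Sara): max(-80, -10) = -10
AA (Sara): max(83, 10) = 83
G (Gita): min(-10, 83) = -10
AB (Sara): max(88, 93, -25) = 93
AC (Sara): max(88, -72, -60) = 88
AD (Sara): max(-7, 85) = 85
H (Gita): min(93, 88, 85) = 85
AE (Sara): max(99, -57, 72) = 99
AF (Sara): max(76, 86, -99) = 86
AG (Sara): max(10, -45) = 10
J (Gita): min(99, 86, 10) = 10
B (Sara): max(-10, 85, 10) = 85
AH (Sara): max(-79, 22, -94, 99) = 99
AJ (Sara): max(67, -87) = 67
K (Gita): min(99, 67) = 67
AK (Sara): max(-57, 36, 33) = 36
AL (Sara): max(97, -18, -48, -43) = 97
L (Gita): min(36, 97) = 36
AM (Sara): max(11, 28, -57) = 28
AN (Sara): max(-87, -70, 80) = 80
M (Gita): min(28, 80) = 28
AP (Sara): max(43, -69, 70) = 70
AQ (Sara): max(-29, -88, -56) = -29
AR (Sara): max(-86, -87) = -86
AS (Sara): max(33, 12) = 33
N (Gita): min(70, -29, -86, 33) = -86
C (Sara): max(67, 36, 28, -86) = 67
Root (Gita): min(74, 85, 67) = 67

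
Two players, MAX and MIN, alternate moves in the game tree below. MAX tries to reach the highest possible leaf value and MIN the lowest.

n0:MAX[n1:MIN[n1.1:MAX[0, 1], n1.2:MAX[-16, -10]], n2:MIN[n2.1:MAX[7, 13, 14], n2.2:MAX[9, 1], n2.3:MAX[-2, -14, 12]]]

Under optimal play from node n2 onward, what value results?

n2.1 (MAX): max(7, 13, 14) = 14
n2.2 (MAX): max(9, 1) = 9
n2.3 (MAX): max(-2, -14, 12) = 12
n2 (MIN): min(14, 9, 12) = 9

9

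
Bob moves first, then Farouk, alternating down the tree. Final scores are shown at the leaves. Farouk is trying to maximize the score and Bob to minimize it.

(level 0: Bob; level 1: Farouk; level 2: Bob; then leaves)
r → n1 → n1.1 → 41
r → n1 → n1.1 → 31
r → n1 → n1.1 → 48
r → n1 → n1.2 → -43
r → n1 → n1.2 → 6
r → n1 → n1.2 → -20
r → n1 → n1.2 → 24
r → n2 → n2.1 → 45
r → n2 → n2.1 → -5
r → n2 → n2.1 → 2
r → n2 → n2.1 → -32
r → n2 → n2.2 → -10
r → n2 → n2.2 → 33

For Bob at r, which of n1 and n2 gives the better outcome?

n2

n1.1 (Bob): min(41, 31, 48) = 31
n1.2 (Bob): min(-43, 6, -20, 24) = -43
n1 (Farouk): max(31, -43) = 31
n2.1 (Bob): min(45, -5, 2, -32) = -32
n2.2 (Bob): min(-10, 33) = -10
n2 (Farouk): max(-32, -10) = -10
Bob prefers the lower value; n1=31, n2=-10. n2 is better since -10 < 31.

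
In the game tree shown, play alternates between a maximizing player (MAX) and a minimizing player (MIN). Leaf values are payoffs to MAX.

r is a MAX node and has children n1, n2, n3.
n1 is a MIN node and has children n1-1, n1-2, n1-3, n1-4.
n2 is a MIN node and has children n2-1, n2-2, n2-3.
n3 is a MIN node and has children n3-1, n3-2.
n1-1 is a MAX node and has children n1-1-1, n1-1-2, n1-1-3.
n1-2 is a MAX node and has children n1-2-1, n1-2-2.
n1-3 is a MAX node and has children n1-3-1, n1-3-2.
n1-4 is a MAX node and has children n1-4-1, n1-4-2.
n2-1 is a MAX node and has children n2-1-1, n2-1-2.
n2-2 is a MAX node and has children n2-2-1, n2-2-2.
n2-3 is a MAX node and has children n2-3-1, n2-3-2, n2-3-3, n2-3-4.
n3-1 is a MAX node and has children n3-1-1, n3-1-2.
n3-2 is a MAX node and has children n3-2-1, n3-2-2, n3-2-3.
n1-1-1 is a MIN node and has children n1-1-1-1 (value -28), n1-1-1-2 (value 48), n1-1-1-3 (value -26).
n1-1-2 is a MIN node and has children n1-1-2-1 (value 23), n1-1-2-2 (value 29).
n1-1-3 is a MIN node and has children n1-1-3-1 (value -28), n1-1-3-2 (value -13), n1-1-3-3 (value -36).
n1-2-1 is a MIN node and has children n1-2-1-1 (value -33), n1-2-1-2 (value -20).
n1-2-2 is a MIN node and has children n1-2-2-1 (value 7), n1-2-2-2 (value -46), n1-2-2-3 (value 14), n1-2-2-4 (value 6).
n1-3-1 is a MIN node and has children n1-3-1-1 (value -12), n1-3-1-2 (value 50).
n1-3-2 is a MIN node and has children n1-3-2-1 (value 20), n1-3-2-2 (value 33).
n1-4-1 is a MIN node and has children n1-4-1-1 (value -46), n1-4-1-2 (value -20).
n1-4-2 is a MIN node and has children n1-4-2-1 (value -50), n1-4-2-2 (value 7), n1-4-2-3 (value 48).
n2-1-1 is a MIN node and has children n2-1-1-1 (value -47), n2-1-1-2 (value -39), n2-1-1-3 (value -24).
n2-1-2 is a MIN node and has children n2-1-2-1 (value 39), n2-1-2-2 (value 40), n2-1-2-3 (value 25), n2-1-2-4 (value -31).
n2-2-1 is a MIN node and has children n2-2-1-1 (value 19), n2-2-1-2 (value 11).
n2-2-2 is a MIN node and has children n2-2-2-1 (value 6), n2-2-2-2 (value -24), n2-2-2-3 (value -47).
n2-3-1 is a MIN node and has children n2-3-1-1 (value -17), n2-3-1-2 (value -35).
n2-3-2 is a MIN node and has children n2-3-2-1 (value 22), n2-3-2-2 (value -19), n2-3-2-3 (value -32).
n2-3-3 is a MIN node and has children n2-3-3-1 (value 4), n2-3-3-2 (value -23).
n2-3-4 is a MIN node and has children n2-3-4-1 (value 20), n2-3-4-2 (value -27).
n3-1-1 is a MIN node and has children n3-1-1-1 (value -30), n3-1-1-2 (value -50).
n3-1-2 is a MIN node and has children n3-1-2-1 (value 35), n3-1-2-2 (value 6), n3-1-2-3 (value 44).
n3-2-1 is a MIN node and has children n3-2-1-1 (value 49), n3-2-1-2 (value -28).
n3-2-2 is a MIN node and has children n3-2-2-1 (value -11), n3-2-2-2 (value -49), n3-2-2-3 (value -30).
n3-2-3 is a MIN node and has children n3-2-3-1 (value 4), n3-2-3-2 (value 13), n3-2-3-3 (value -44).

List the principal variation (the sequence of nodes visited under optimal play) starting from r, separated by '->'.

r -> n3 -> n3-2 -> n3-2-1 -> n3-2-1-2

n1-1-1 (MIN): min(-28, 48, -26) = -28
n1-1-2 (MIN): min(23, 29) = 23
n1-1-3 (MIN): min(-28, -13, -36) = -36
n1-1 (MAX): max(-28, 23, -36) = 23
n1-2-1 (MIN): min(-33, -20) = -33
n1-2-2 (MIN): min(7, -46, 14, 6) = -46
n1-2 (MAX): max(-33, -46) = -33
n1-3-1 (MIN): min(-12, 50) = -12
n1-3-2 (MIN): min(20, 33) = 20
n1-3 (MAX): max(-12, 20) = 20
n1-4-1 (MIN): min(-46, -20) = -46
n1-4-2 (MIN): min(-50, 7, 48) = -50
n1-4 (MAX): max(-46, -50) = -46
n1 (MIN): min(23, -33, 20, -46) = -46
n2-1-1 (MIN): min(-47, -39, -24) = -47
n2-1-2 (MIN): min(39, 40, 25, -31) = -31
n2-1 (MAX): max(-47, -31) = -31
n2-2-1 (MIN): min(19, 11) = 11
n2-2-2 (MIN): min(6, -24, -47) = -47
n2-2 (MAX): max(11, -47) = 11
n2-3-1 (MIN): min(-17, -35) = -35
n2-3-2 (MIN): min(22, -19, -32) = -32
n2-3-3 (MIN): min(4, -23) = -23
n2-3-4 (MIN): min(20, -27) = -27
n2-3 (MAX): max(-35, -32, -23, -27) = -23
n2 (MIN): min(-31, 11, -23) = -31
n3-1-1 (MIN): min(-30, -50) = -50
n3-1-2 (MIN): min(35, 6, 44) = 6
n3-1 (MAX): max(-50, 6) = 6
n3-2-1 (MIN): min(49, -28) = -28
n3-2-2 (MIN): min(-11, -49, -30) = -49
n3-2-3 (MIN): min(4, 13, -44) = -44
n3-2 (MAX): max(-28, -49, -44) = -28
n3 (MIN): min(6, -28) = -28
r (MAX): max(-46, -31, -28) = -28
At r, MAX picks n3 (highest: -28).
At n3, MIN picks n3-2 (lowest: -28).
At n3-2, MAX picks n3-2-1 (highest: -28).
At n3-2-1, MIN picks n3-2-1-2 (lowest: -28).
Terminal value -28.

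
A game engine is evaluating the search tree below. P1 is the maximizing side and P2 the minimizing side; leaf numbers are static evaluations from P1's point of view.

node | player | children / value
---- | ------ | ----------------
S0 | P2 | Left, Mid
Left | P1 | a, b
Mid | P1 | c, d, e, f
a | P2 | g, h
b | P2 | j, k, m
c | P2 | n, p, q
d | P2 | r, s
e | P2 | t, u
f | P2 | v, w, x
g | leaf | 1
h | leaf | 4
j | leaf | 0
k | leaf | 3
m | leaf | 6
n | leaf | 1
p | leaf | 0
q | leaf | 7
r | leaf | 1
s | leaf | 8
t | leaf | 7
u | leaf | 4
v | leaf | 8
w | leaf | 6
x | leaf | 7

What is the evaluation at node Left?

1

a (P2): min(1, 4) = 1
b (P2): min(0, 3, 6) = 0
Left (P1): max(1, 0) = 1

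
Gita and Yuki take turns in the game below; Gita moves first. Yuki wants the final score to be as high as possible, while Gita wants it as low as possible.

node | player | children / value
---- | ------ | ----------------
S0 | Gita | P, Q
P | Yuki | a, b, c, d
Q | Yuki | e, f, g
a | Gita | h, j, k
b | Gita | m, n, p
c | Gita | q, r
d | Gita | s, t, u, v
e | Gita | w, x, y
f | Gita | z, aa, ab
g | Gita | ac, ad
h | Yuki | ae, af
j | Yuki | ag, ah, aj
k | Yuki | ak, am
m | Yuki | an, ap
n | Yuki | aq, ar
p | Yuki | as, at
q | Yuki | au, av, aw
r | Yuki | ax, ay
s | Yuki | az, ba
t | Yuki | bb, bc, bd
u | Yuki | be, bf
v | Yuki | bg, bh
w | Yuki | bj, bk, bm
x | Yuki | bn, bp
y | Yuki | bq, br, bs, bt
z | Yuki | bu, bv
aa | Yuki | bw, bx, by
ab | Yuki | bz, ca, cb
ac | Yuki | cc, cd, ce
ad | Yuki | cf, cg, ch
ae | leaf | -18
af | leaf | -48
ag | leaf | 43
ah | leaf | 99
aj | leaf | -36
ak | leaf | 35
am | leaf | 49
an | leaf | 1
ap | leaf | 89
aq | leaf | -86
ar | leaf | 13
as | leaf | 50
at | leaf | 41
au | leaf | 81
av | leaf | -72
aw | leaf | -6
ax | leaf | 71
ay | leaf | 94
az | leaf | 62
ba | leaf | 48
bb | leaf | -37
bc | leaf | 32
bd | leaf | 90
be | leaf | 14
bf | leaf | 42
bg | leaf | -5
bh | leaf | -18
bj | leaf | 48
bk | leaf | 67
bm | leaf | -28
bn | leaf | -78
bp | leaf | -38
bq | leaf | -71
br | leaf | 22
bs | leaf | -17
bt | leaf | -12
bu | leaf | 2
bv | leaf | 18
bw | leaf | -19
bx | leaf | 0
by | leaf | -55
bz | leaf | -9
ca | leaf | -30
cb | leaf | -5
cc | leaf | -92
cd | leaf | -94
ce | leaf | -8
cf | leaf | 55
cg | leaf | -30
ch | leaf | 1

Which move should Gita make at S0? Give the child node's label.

Q

h (Yuki): max(-18, -48) = -18
j (Yuki): max(43, 99, -36) = 99
k (Yuki): max(35, 49) = 49
a (Gita): min(-18, 99, 49) = -18
m (Yuki): max(1, 89) = 89
n (Yuki): max(-86, 13) = 13
p (Yuki): max(50, 41) = 50
b (Gita): min(89, 13, 50) = 13
q (Yuki): max(81, -72, -6) = 81
r (Yuki): max(71, 94) = 94
c (Gita): min(81, 94) = 81
s (Yuki): max(62, 48) = 62
t (Yuki): max(-37, 32, 90) = 90
u (Yuki): max(14, 42) = 42
v (Yuki): max(-5, -18) = -5
d (Gita): min(62, 90, 42, -5) = -5
P (Yuki): max(-18, 13, 81, -5) = 81
w (Yuki): max(48, 67, -28) = 67
x (Yuki): max(-78, -38) = -38
y (Yuki): max(-71, 22, -17, -12) = 22
e (Gita): min(67, -38, 22) = -38
z (Yuki): max(2, 18) = 18
aa (Yuki): max(-19, 0, -55) = 0
ab (Yuki): max(-9, -30, -5) = -5
f (Gita): min(18, 0, -5) = -5
ac (Yuki): max(-92, -94, -8) = -8
ad (Yuki): max(55, -30, 1) = 55
g (Gita): min(-8, 55) = -8
Q (Yuki): max(-38, -5, -8) = -5
S0 (Gita): min(81, -5) = -5
Gita at S0 wants the lowest of {P=81, Q=-5}, so chooses Q.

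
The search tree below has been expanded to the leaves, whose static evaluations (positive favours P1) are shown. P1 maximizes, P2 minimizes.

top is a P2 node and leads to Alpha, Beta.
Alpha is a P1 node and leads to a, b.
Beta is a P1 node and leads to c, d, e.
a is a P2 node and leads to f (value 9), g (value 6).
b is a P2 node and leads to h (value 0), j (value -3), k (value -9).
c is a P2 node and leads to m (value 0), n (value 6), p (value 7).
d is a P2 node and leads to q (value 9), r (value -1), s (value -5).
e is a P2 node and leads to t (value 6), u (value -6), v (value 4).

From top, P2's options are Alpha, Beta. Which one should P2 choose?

Beta

a (P2): min(9, 6) = 6
b (P2): min(0, -3, -9) = -9
Alpha (P1): max(6, -9) = 6
c (P2): min(0, 6, 7) = 0
d (P2): min(9, -1, -5) = -5
e (P2): min(6, -6, 4) = -6
Beta (P1): max(0, -5, -6) = 0
top (P2): min(6, 0) = 0
P2 at top wants the lowest of {Alpha=6, Beta=0}, so chooses Beta.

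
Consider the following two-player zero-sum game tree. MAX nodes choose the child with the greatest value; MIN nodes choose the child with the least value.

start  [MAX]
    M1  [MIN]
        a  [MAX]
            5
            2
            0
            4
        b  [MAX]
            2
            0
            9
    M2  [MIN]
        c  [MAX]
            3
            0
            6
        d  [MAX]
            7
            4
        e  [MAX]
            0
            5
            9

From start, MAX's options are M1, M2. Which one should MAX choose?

a (MAX): max(5, 2, 0, 4) = 5
b (MAX): max(2, 0, 9) = 9
M1 (MIN): min(5, 9) = 5
c (MAX): max(3, 0, 6) = 6
d (MAX): max(7, 4) = 7
e (MAX): max(0, 5, 9) = 9
M2 (MIN): min(6, 7, 9) = 6
start (MAX): max(5, 6) = 6
MAX at start wants the highest of {M1=5, M2=6}, so chooses M2.

M2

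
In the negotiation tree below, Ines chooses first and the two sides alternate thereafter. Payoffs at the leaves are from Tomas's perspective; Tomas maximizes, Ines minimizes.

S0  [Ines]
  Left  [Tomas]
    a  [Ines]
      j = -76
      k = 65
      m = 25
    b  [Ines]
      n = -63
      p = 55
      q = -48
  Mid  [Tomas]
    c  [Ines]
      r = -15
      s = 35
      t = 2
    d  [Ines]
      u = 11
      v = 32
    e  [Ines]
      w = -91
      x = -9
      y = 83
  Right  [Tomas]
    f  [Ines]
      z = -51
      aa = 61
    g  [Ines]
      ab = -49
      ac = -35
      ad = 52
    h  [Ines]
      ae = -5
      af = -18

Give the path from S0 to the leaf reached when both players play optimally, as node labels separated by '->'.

a (Ines): min(-76, 65, 25) = -76
b (Ines): min(-63, 55, -48) = -63
Left (Tomas): max(-76, -63) = -63
c (Ines): min(-15, 35, 2) = -15
d (Ines): min(11, 32) = 11
e (Ines): min(-91, -9, 83) = -91
Mid (Tomas): max(-15, 11, -91) = 11
f (Ines): min(-51, 61) = -51
g (Ines): min(-49, -35, 52) = -49
h (Ines): min(-5, -18) = -18
Right (Tomas): max(-51, -49, -18) = -18
S0 (Ines): min(-63, 11, -18) = -63
At S0, Ines picks Left (lowest: -63).
At Left, Tomas picks b (highest: -63).
At b, Ines picks n (lowest: -63).
Terminal value -63.

S0 -> Left -> b -> n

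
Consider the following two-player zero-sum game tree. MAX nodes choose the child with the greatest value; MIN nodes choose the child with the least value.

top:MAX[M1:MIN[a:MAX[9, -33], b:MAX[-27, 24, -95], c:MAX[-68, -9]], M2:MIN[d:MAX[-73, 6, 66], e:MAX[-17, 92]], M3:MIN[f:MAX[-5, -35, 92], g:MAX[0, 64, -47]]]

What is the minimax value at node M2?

66

d (MAX): max(-73, 6, 66) = 66
e (MAX): max(-17, 92) = 92
M2 (MIN): min(66, 92) = 66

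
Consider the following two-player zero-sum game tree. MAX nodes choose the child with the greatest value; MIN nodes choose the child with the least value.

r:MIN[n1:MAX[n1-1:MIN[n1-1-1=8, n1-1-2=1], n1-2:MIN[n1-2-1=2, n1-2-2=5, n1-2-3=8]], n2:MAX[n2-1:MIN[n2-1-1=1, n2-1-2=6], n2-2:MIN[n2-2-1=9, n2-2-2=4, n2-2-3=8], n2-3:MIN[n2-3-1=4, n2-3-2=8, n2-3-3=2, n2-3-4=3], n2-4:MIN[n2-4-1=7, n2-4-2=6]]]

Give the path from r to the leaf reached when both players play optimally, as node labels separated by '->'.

n1-1 (MIN): min(8, 1) = 1
n1-2 (MIN): min(2, 5, 8) = 2
n1 (MAX): max(1, 2) = 2
n2-1 (MIN): min(1, 6) = 1
n2-2 (MIN): min(9, 4, 8) = 4
n2-3 (MIN): min(4, 8, 2, 3) = 2
n2-4 (MIN): min(7, 6) = 6
n2 (MAX): max(1, 4, 2, 6) = 6
r (MIN): min(2, 6) = 2
At r, MIN picks n1 (lowest: 2).
At n1, MAX picks n1-2 (highest: 2).
At n1-2, MIN picks n1-2-1 (lowest: 2).
Terminal value 2.

r -> n1 -> n1-2 -> n1-2-1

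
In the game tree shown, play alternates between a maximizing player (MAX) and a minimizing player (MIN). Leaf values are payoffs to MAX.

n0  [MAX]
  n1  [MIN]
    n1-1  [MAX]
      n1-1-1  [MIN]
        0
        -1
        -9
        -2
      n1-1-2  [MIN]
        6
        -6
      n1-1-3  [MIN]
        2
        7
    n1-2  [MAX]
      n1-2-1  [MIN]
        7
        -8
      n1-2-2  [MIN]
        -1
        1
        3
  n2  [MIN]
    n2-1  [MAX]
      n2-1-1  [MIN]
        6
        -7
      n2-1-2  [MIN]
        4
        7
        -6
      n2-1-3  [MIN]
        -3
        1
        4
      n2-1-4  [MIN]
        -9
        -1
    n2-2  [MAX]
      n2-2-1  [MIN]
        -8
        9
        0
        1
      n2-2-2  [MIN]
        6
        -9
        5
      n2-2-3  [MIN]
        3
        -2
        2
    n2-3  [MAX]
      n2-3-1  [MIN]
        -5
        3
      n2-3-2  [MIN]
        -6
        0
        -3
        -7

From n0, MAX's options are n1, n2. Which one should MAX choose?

n1-1-1 (MIN): min(0, -1, -9, -2) = -9
n1-1-2 (MIN): min(6, -6) = -6
n1-1-3 (MIN): min(2, 7) = 2
n1-1 (MAX): max(-9, -6, 2) = 2
n1-2-1 (MIN): min(7, -8) = -8
n1-2-2 (MIN): min(-1, 1, 3) = -1
n1-2 (MAX): max(-8, -1) = -1
n1 (MIN): min(2, -1) = -1
n2-1-1 (MIN): min(6, -7) = -7
n2-1-2 (MIN): min(4, 7, -6) = -6
n2-1-3 (MIN): min(-3, 1, 4) = -3
n2-1-4 (MIN): min(-9, -1) = -9
n2-1 (MAX): max(-7, -6, -3, -9) = -3
n2-2-1 (MIN): min(-8, 9, 0, 1) = -8
n2-2-2 (MIN): min(6, -9, 5) = -9
n2-2-3 (MIN): min(3, -2, 2) = -2
n2-2 (MAX): max(-8, -9, -2) = -2
n2-3-1 (MIN): min(-5, 3) = -5
n2-3-2 (MIN): min(-6, 0, -3, -7) = -7
n2-3 (MAX): max(-5, -7) = -5
n2 (MIN): min(-3, -2, -5) = -5
n0 (MAX): max(-1, -5) = -1
MAX at n0 wants the highest of {n1=-1, n2=-5}, so chooses n1.

n1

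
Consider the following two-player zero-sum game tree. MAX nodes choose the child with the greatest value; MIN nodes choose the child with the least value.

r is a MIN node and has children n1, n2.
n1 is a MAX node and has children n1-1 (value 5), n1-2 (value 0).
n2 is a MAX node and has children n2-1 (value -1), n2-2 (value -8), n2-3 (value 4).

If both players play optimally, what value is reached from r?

4

n1 (MAX): max(5, 0) = 5
n2 (MAX): max(-1, -8, 4) = 4
r (MIN): min(5, 4) = 4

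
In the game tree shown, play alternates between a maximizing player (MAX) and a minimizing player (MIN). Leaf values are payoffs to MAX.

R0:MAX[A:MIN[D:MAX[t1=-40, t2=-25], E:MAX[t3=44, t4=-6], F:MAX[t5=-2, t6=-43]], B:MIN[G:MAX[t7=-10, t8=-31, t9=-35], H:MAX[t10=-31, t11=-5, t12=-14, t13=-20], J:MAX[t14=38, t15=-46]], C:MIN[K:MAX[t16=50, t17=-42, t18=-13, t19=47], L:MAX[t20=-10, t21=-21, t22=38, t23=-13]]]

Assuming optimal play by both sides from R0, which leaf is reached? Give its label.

D (MAX): max(-40, -25) = -25
E (MAX): max(44, -6) = 44
F (MAX): max(-2, -43) = -2
A (MIN): min(-25, 44, -2) = -25
G (MAX): max(-10, -31, -35) = -10
H (MAX): max(-31, -5, -14, -20) = -5
J (MAX): max(38, -46) = 38
B (MIN): min(-10, -5, 38) = -10
K (MAX): max(50, -42, -13, 47) = 50
L (MAX): max(-10, -21, 38, -13) = 38
C (MIN): min(50, 38) = 38
R0 (MAX): max(-25, -10, 38) = 38
At R0, MAX picks C (highest: 38).
At C, MIN picks L (lowest: 38).
At L, MAX picks t22 (highest: 38).
Terminal value 38.

t22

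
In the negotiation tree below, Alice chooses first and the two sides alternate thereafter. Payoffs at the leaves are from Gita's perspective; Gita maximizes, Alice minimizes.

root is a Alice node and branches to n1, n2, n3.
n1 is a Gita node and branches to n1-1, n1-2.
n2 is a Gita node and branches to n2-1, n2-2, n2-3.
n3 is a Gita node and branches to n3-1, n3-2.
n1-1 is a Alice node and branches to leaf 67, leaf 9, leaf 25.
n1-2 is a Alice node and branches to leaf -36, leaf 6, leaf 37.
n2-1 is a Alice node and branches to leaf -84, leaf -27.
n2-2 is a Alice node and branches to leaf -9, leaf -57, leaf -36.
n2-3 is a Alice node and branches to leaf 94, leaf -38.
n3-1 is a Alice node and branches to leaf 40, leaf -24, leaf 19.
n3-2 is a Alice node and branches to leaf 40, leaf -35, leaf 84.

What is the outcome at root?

n1-1 (Alice): min(67, 9, 25) = 9
n1-2 (Alice): min(-36, 6, 37) = -36
n1 (Gita): max(9, -36) = 9
n2-1 (Alice): min(-84, -27) = -84
n2-2 (Alice): min(-9, -57, -36) = -57
n2-3 (Alice): min(94, -38) = -38
n2 (Gita): max(-84, -57, -38) = -38
n3-1 (Alice): min(40, -24, 19) = -24
n3-2 (Alice): min(40, -35, 84) = -35
n3 (Gita): max(-24, -35) = -24
root (Alice): min(9, -38, -24) = -38

-38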